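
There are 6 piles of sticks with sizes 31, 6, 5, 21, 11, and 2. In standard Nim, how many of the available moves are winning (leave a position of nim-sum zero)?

0

In binary:
  11111  (31)
  00110  (6)
  00101  (5)
  10101  (21)
  01011  (11)
  00010  (2)
  -----
  00000  (0)
The nim-sum is already 0, so every move leaves a nonzero nim-sum — there are no winning moves.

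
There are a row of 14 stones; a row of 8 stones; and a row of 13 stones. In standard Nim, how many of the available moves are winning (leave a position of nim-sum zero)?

3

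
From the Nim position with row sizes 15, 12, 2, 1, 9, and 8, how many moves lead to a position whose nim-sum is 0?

Compute the nim-sum pairwise:
15 ⊕ 12 = 3
3 ⊕ 2 = 1
1 ⊕ 1 = 0
0 ⊕ 9 = 9
9 ⊕ 8 = 1
The overall nim-sum is X = 1. A row of size p has a winning move iff p XOR X < p (reduce it to p XOR X).
  15: 15 XOR 1 = 14 < 15 — winning move (to 14).
  12: 12 XOR 1 = 13 ≥ 12 — no move.
  2: 2 XOR 1 = 3 ≥ 2 — no move.
  1: 1 XOR 1 = 0 < 1 — winning move (to 0).
  9: 9 XOR 1 = 8 < 9 — winning move (to 8).
  8: 8 XOR 1 = 9 ≥ 8 — no move.
That gives 3 winning moves.

3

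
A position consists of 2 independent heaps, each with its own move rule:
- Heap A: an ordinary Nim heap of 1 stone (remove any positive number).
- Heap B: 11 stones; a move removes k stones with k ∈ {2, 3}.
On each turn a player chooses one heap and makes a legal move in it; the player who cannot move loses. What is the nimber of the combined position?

1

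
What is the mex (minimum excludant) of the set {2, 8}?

0 is not in the set, so the mex is 0.

0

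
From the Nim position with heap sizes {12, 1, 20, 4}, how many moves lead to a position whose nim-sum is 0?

Compute the nim-sum pairwise:
12 ^ 1 = 13
13 ^ 20 = 25
25 ^ 4 = 29
The overall nim-sum is X = 29. A heap of size p has a winning move iff p XOR X < p (reduce it to p XOR X).
  12: 12 XOR 29 = 17 ≥ 12 — no move.
  1: 1 XOR 29 = 28 ≥ 1 — no move.
  20: 20 XOR 29 = 9 < 20 — winning move (to 9).
  4: 4 XOR 29 = 25 ≥ 4 — no move.
That gives 1 winning move.

1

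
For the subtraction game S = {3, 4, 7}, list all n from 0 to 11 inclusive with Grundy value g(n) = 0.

Compute g(0), g(1), … for moves {3, 4, 7}:
g(0) = mex{} = 0
g(1) = mex{} = 0
g(2) = mex{} = 0
g(3) = mex{0} = 1
g(4) = mex{0} = 1
g(5) = mex{0} = 1
g(6) = mex{0,1} = 2
g(7) = mex{0,1} = 2
g(8) = mex{0,1} = 2
g(9) = mex{0,1,2} = 3
g(10) = mex{1,2} = 0
g(11) = mex{1,2} = 0
The P-positions (g = 0) in 0..11 are 0, 1, 2, 10, 11.

0, 1, 2, 10, 11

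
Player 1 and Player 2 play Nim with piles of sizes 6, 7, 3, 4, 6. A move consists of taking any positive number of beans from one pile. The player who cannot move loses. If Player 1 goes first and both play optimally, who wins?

Bitwise XOR of the heap sizes:
  110  (6)
  111  (7)
  011  (3)
  100  (4)
  110  (6)
  ---
  000  (0)
The nim-sum is 0, so this is a P-position: the player to move is in a losing position under optimal play; Player 1 is about to move from it and so loses — Player 2 wins.

Player 2 wins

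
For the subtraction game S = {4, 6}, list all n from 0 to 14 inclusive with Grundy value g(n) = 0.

Grundy values for subtraction set {4, 6}:
k:     0  1  2  3  4  5  6  7  8  9 10 11 12 13 14
g(k):  0  0  0  0  1  1  1  1  2  2  0  0  0  0  1
The P-positions (g = 0) in 0..14 are 0, 1, 2, 3, 10, 11, 12, 13.

0, 1, 2, 3, 10, 11, 12, 13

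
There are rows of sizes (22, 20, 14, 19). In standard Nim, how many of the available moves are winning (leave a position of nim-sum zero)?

3

Compute the nim-sum pairwise:
22 ⊕ 20 = 2
2 ⊕ 14 = 12
12 ⊕ 19 = 31
The overall nim-sum is X = 31. A row of size p has a winning move iff p XOR X < p (reduce it to p XOR X).
  22: 22 XOR 31 = 9 < 22 — winning move (to 9).
  20: 20 XOR 31 = 11 < 20 — winning move (to 11).
  14: 14 XOR 31 = 17 ≥ 14 — no move.
  19: 19 XOR 31 = 12 < 19 — winning move (to 12).
That gives 3 winning moves.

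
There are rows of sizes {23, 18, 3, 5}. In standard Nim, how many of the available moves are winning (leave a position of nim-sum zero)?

3

Nim-sum: 23 ⊕ 18 ⊕ 3 ⊕ 5 = 3.
The overall nim-sum is X = 3. A row of size p has a winning move iff p XOR X < p (reduce it to p XOR X).
  23: 23 XOR 3 = 20 < 23 — winning move (to 20).
  18: 18 XOR 3 = 17 < 18 — winning move (to 17).
  3: 3 XOR 3 = 0 < 3 — winning move (to 0).
  5: 5 XOR 3 = 6 ≥ 5 — no move.
That gives 3 winning moves.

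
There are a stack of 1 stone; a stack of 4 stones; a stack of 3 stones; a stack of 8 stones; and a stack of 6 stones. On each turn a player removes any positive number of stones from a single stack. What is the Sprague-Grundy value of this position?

Compute the nim-sum pairwise:
1 ⊕ 4 = 5
5 ⊕ 3 = 6
6 ⊕ 8 = 14
14 ⊕ 6 = 8

8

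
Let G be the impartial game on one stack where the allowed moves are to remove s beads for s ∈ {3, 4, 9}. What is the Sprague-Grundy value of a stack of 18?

1

Compute g(0), g(1), … for moves {3, 4, 9}:
k:     0  1  2  3  4  5  6  7  8  9 10 11 12 13 14 15 16 17 18
g(k):  0  0  0  1  1  1  2  0  0  3  1  1  2  0  0  0  1  1  1
So g(18) = 1.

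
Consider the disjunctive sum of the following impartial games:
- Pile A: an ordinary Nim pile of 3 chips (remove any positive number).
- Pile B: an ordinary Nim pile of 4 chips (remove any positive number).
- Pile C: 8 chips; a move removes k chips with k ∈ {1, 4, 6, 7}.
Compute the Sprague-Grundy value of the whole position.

Pile A is a plain Nim pile of size 3, so its Grundy value is 3.
Pile B is a plain Nim pile of size 4, so its Grundy value is 4.
For pile C, compute g(0), g(1), … with moves {1, 4, 6, 7}:
g(0) = mex{} = 0
g(1) = mex{0} = 1
g(2) = mex{1} = 0
g(3) = mex{0} = 1
g(4) = mex{0,1} = 2
g(5) = mex{1,2} = 0
g(6) = mex{0} = 1
g(7) = mex{0,1} = 2
g(8) = mex{0,1,2} = 3
So g(8) = 3.
The value of a disjunctive sum is the nim-sum of the parts.
Combined value = 3 ⊕ 4 ⊕ 3 = 4.

4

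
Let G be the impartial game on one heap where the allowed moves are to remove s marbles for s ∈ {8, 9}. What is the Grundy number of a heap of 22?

Grundy values for subtraction set {8, 9}:
k:     0  1  2  3  4  5  6  7  8  9 10 11 12 13 14 15 16 17 18 19 20 21 22
g(k):  0  0  0  0  0  0  0  0  1  1  1  1  1  1  1  1  2  0  0  0  0  0  0
So g(22) = 0.

0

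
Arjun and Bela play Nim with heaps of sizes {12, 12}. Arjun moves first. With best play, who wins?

Bela wins

Nim-sum: 12 ⊕ 12 = 0.
The nim-sum is 0, so this is a P-position: the player to move is in a losing position under optimal play; Arjun is about to move from it and so loses — Bela wins.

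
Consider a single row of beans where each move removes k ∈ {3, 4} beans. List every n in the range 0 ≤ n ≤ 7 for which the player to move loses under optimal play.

Build the Grundy sequence with g(k) = mex{g(k−s) : s ∈ {3, 4}, s ≤ k}:
k:     0  1  2  3  4  5  6  7
g(k):  0  0  0  1  1  1  2  0
The P-positions (g = 0) in 0..7 are 0, 1, 2, 7.

0, 1, 2, 7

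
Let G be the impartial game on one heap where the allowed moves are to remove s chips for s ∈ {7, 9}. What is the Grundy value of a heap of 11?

Compute g(0), g(1), … for moves {7, 9}:
k:     0  1  2  3  4  5  6  7  8  9 10 11
g(k):  0  0  0  0  0  0  0  1  1  1  1  1
So g(11) = 1.

1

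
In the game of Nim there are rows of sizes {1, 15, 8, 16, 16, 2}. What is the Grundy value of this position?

4

Write each in binary and XOR column by column:
  00001  (1)
  01111  (15)
  01000  (8)
  10000  (16)
  10000  (16)
  00010  (2)
  -----
  00100  (4)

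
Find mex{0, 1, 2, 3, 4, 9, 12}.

The values 0, 1, 2, 3, 4 are all present; 5 is the first non-negative integer missing from the set.

5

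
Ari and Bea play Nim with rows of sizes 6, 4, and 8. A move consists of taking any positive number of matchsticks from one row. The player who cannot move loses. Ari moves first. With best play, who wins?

Nim-sum: 6 XOR 4 XOR 8 = 10.
The nim-sum is 10 ≠ 0, so this is an N-position: the player to move can win; Ari has a winning move.

Ari wins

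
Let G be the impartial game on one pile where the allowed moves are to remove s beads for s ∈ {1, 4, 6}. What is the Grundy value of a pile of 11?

1

Grundy values for subtraction set {1, 4, 6}:
k:     0  1  2  3  4  5  6  7  8  9 10 11
g(k):  0  1  0  1  2  0  1  0  1  2  0  1
So g(11) = 1.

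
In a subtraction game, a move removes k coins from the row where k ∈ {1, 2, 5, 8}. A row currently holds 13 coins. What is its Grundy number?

Compute g(0), g(1), … for moves {1, 2, 5, 8}:
k:     0  1  2  3  4  5  6  7  8  9 10 11 12 13
g(k):  0  1  2  0  1  2  0  1  2  0  1  2  0  1
So g(13) = 1.

1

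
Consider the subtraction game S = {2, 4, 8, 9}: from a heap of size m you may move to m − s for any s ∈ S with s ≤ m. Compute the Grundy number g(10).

2

Compute g(0), g(1), … for moves {2, 4, 8, 9}:
k:     0  1  2  3  4  5  6  7  8  9 10
g(k):  0  0  1  1  2  2  0  0  1  1  2
So g(10) = 2.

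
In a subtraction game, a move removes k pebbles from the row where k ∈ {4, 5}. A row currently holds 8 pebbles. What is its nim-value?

2

Grundy values for subtraction set {4, 5}:
g(0) = mex{} = 0
g(1) = mex{} = 0
g(2) = mex{} = 0
g(3) = mex{} = 0
g(4) = mex{0} = 1
g(5) = mex{0} = 1
g(6) = mex{0} = 1
g(7) = mex{0} = 1
g(8) = mex{0,1} = 2
So g(8) = 2.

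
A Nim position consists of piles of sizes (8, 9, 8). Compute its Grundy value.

9

Nim-sum: 8 ^ 9 ^ 8 = 9.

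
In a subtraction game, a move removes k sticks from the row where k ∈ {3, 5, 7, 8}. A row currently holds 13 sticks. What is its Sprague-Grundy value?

0

Build the Grundy sequence with g(k) = mex{g(k−s) : s ∈ {3, 5, 7, 8}, s ≤ k}:
k:     0  1  2  3  4  5  6  7  8  9 10 11 12 13
g(k):  0  0  0  1  1  1  2  2  2  3  3  0  0  0
So g(13) = 0.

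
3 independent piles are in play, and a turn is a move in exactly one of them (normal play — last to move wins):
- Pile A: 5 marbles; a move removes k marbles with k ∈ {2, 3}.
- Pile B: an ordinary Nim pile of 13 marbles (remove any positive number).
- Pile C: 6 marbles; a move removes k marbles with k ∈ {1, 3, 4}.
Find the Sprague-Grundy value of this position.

15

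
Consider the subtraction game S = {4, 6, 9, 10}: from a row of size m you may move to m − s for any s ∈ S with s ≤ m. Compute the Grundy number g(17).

0

Grundy values for subtraction set {4, 6, 9, 10}:
k:     0  1  2  3  4  5  6  7  8  9 10 11 12 13 14 15 16 17
g(k):  0  0  0  0  1  1  1  1  2  2  2  2  3  3  0  0  0  0
So g(17) = 0.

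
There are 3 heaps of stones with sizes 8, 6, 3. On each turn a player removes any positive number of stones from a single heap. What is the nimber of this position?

13

Nim-sum: 8 ^ 6 ^ 3 = 13.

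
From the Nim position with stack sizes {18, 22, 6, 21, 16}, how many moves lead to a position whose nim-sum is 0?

Write each in binary and XOR column by column:
  10010  (18)
  10110  (22)
  00110  (6)
  10101  (21)
  10000  (16)
  -----
  00111  (7)
The overall nim-sum is X = 7. A stack of size p has a winning move iff p XOR X < p (reduce it to p XOR X).
  18: 18 XOR 7 = 21 ≥ 18 — no move.
  22: 22 XOR 7 = 17 < 22 — winning move (to 17).
  6: 6 XOR 7 = 1 < 6 — winning move (to 1).
  21: 21 XOR 7 = 18 < 21 — winning move (to 18).
  16: 16 XOR 7 = 23 ≥ 16 — no move.
That gives 3 winning moves.

3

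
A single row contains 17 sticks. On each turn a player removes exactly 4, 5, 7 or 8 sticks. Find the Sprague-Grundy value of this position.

1

Compute g(0), g(1), … for moves {4, 5, 7, 8}:
k:     0  1  2  3  4  5  6  7  8  9 10 11 12 13 14 15 16 17
g(k):  0  0  0  0  1  1  1  1  2  2  2  2  0  0  0  0  1  1
So g(17) = 1.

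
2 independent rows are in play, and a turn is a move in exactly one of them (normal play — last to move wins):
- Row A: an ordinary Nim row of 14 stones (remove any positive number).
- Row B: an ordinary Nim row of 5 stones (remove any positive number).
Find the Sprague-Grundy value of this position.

11

Row A is a plain Nim row of size 14, so its Grundy value is 14.
Row B is a plain Nim row of size 5, so its Grundy value is 5.
The value of a disjunctive sum is the nim-sum of the parts.
Combined value = 14 ⊕ 5 = 11.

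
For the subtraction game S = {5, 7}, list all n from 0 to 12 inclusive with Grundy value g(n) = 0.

Build the Grundy sequence with g(k) = mex{g(k−s) : s ∈ {5, 7}, s ≤ k}:
g(0) = mex{} = 0
g(1) = mex{} = 0
g(2) = mex{} = 0
g(3) = mex{} = 0
g(4) = mex{} = 0
g(5) = mex{0} = 1
g(6) = mex{0} = 1
g(7) = mex{0} = 1
g(8) = mex{0} = 1
g(9) = mex{0} = 1
g(10) = mex{0,1} = 2
g(11) = mex{0,1} = 2
g(12) = mex{1} = 0
The P-positions (g = 0) in 0..12 are 0, 1, 2, 3, 4, 12.

0, 1, 2, 3, 4, 12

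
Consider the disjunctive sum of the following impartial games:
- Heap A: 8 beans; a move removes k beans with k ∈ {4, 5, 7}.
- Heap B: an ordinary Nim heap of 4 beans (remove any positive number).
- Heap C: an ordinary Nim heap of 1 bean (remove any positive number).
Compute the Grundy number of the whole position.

Grundy values for heap A (subtraction set {4, 5, 7}):
g(0) = mex{} = 0
g(1) = mex{} = 0
g(2) = mex{} = 0
g(3) = mex{} = 0
g(4) = mex{0} = 1
g(5) = mex{0} = 1
g(6) = mex{0} = 1
g(7) = mex{0} = 1
g(8) = mex{0,1} = 2
So g(8) = 2.
Heap B is a plain Nim heap of size 4, so its Grundy value is 4.
Heap C is a plain Nim heap of size 1, so its Grundy value is 1.
The value of a disjunctive sum is the nim-sum of the parts.
Combined value = 2 XOR 4 XOR 1 = 7.

7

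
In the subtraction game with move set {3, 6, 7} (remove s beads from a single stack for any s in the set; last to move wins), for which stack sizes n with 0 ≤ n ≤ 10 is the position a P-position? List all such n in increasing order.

0, 1, 2, 10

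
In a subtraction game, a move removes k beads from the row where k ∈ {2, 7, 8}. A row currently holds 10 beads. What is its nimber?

0

Build the Grundy sequence with g(k) = mex{g(k−s) : s ∈ {2, 7, 8}, s ≤ k}:
g(0) = mex{} = 0
g(1) = mex{} = 0
g(2) = mex{0} = 1
g(3) = mex{0} = 1
g(4) = mex{1} = 0
g(5) = mex{1} = 0
g(6) = mex{0} = 1
g(7) = mex{0} = 1
g(8) = mex{0,1} = 2
g(9) = mex{0,1} = 2
g(10) = mex{1,2} = 0
So g(10) = 0.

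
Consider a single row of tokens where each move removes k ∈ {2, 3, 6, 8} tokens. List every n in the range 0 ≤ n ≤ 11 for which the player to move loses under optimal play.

0, 1, 5, 10

Build the Grundy sequence with g(k) = mex{g(k−s) : s ∈ {2, 3, 6, 8}, s ≤ k}:
k:     0  1  2  3  4  5  6  7  8  9 10 11
g(k):  0  0  1  1  2  0  3  1  2  2  0  3
The P-positions (g = 0) in 0..11 are 0, 1, 5, 10.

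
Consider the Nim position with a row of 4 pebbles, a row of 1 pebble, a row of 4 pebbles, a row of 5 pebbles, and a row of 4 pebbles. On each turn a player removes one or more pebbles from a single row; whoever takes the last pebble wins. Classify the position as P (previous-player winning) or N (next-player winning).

Compute the nim-sum pairwise:
4 XOR 1 = 5
5 XOR 4 = 1
1 XOR 5 = 4
4 XOR 4 = 0
The nim-sum is 0, so this is a P-position: the player to move is in a losing position under optimal play.

P-position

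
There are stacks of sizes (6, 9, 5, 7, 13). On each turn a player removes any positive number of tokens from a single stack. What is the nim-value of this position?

In binary:
  0110  (6)
  1001  (9)
  0101  (5)
  0111  (7)
  1101  (13)
  ----
  0000  (0)

0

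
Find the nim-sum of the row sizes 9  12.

Compute the nim-sum pairwise:
9 ⊕ 12 = 5

5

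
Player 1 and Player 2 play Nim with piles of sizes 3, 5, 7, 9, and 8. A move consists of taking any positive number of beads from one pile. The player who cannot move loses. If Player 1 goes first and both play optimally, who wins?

Player 2 wins

Nim-sum: 3 XOR 5 XOR 7 XOR 9 XOR 8 = 0.
The nim-sum is 0, so this is a P-position: the player to move is in a losing position under optimal play; Player 1 is about to move from it and so loses — Player 2 wins.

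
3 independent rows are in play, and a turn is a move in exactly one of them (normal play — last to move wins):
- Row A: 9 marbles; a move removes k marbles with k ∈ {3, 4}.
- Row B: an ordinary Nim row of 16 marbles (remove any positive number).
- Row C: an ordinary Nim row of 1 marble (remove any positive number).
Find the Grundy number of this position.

For row A, compute g(0), g(1), … with moves {3, 4}:
g(0) = mex{} = 0
g(1) = mex{} = 0
g(2) = mex{} = 0
g(3) = mex{0} = 1
g(4) = mex{0} = 1
g(5) = mex{0} = 1
g(6) = mex{0,1} = 2
g(7) = mex{1} = 0
g(8) = mex{1} = 0
g(9) = mex{1,2} = 0
So g(9) = 0.
Row B is a plain Nim row of size 16, so its Grundy value is 16.
Row C is a plain Nim row of size 1, so its Grundy value is 1.
By the Sprague-Grundy theorem, the Grundy value of a sum of independent games is the XOR of the component values.
Combined value = 0 XOR 16 XOR 1 = 17.

17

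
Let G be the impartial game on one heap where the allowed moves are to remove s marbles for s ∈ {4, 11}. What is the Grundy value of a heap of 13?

Build the Grundy sequence with g(k) = mex{g(k−s) : s ∈ {4, 11}, s ≤ k}:
k:     0  1  2  3  4  5  6  7  8  9 10 11 12 13
g(k):  0  0  0  0  1  1  1  1  0  0  0  2  1  1
So g(13) = 1.

1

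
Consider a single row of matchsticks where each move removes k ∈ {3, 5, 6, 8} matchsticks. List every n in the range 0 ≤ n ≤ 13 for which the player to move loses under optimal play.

Build the Grundy sequence with g(k) = mex{g(k−s) : s ∈ {3, 5, 6, 8}, s ≤ k}:
k:     0  1  2  3  4  5  6  7  8  9 10 11 12 13
g(k):  0  0  0  1  1  1  2  2  2  3  3  0  0  0
The P-positions (g = 0) in 0..13 are 0, 1, 2, 11, 12, 13.

0, 1, 2, 11, 12, 13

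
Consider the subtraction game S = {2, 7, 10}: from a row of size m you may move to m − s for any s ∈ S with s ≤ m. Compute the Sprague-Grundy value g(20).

1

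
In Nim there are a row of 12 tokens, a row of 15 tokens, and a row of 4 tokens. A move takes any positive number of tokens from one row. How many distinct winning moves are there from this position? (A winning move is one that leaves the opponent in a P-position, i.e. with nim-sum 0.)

3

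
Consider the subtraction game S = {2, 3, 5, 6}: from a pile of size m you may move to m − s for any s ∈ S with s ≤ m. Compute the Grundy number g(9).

0

Compute g(0), g(1), … for moves {2, 3, 5, 6}:
g(0) = mex{} = 0
g(1) = mex{} = 0
g(2) = mex{0} = 1
g(3) = mex{0} = 1
g(4) = mex{0,1} = 2
g(5) = mex{0,1} = 2
g(6) = mex{0,1,2} = 3
g(7) = mex{0,1,2} = 3
g(8) = mex{1,2,3} = 0
g(9) = mex{1,2,3} = 0
So g(9) = 0.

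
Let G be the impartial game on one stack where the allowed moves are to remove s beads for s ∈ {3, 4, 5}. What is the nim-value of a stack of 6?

2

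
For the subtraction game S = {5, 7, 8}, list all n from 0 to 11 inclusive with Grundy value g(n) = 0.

Build the Grundy sequence with g(k) = mex{g(k−s) : s ∈ {5, 7, 8}, s ≤ k}:
g(0) = mex{} = 0
g(1) = mex{} = 0
g(2) = mex{} = 0
g(3) = mex{} = 0
g(4) = mex{} = 0
g(5) = mex{0} = 1
g(6) = mex{0} = 1
g(7) = mex{0} = 1
g(8) = mex{0} = 1
g(9) = mex{0} = 1
g(10) = mex{0,1} = 2
g(11) = mex{0,1} = 2
The P-positions (g = 0) in 0..11 are 0, 1, 2, 3, 4.

0, 1, 2, 3, 4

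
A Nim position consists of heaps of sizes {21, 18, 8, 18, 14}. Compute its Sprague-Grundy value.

Nim-sum: 21 ^ 18 ^ 8 ^ 18 ^ 14 = 19.

19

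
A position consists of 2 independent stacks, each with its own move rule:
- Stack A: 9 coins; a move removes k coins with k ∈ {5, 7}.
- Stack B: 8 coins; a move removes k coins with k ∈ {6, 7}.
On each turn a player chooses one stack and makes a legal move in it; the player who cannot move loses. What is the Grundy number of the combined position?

Grundy values for stack A (subtraction set {5, 7}):
g(0) = mex{} = 0
g(1) = mex{} = 0
g(2) = mex{} = 0
g(3) = mex{} = 0
g(4) = mex{} = 0
g(5) = mex{0} = 1
g(6) = mex{0} = 1
g(7) = mex{0} = 1
g(8) = mex{0} = 1
g(9) = mex{0} = 1
So g(9) = 1.
Grundy values for stack B (subtraction set {6, 7}):
k:     0  1  2  3  4  5  6  7  8
g(k):  0  0  0  0  0  0  1  1  1
So g(8) = 1.
By the Sprague-Grundy theorem, the Grundy value of a sum of independent games is the XOR of the component values.
Combined value = 1 XOR 1 = 0.

0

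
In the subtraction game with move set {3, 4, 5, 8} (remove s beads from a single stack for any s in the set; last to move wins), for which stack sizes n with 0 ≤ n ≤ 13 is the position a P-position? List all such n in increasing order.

0, 1, 2, 11, 12, 13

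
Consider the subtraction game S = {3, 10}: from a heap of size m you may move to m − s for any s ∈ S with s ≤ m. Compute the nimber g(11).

Grundy values for subtraction set {3, 10}:
g(0) = mex{} = 0
g(1) = mex{} = 0
g(2) = mex{} = 0
g(3) = mex{0} = 1
g(4) = mex{0} = 1
g(5) = mex{0} = 1
g(6) = mex{1} = 0
g(7) = mex{1} = 0
g(8) = mex{1} = 0
g(9) = mex{0} = 1
g(10) = mex{0} = 1
g(11) = mex{0} = 1
So g(11) = 1.

1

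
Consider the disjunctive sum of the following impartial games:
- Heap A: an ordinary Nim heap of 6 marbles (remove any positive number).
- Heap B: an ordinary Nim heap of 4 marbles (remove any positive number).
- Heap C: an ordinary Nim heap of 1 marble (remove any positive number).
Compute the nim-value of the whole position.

Heap A is a plain Nim heap of size 6, so its Grundy value is 6.
Heap B is a plain Nim heap of size 4, so its Grundy value is 4.
Heap C is a plain Nim heap of size 1, so its Grundy value is 1.
The value of a disjunctive sum is the nim-sum of the parts.
Combined value = 6 ⊕ 4 ⊕ 1 = 3.

3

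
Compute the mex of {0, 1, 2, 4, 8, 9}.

The values 0, 1, 2 are all present; 3 is the first non-negative integer missing from the set.

3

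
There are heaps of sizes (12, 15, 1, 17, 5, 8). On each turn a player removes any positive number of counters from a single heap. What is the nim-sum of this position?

30

Compute the nim-sum pairwise:
12 XOR 15 = 3
3 XOR 1 = 2
2 XOR 17 = 19
19 XOR 5 = 22
22 XOR 8 = 30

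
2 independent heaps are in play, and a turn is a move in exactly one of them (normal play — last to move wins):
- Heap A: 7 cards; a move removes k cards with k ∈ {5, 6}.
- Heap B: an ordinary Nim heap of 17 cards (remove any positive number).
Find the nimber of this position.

Grundy values for heap A (subtraction set {5, 6}):
g(0) = mex{} = 0
g(1) = mex{} = 0
g(2) = mex{} = 0
g(3) = mex{} = 0
g(4) = mex{} = 0
g(5) = mex{0} = 1
g(6) = mex{0} = 1
g(7) = mex{0} = 1
So g(7) = 1.
Heap B is a plain Nim heap of size 17, so its Grundy value is 17.
The value of a disjunctive sum is the nim-sum of the parts.
Combined value = 1 XOR 17 = 16.

16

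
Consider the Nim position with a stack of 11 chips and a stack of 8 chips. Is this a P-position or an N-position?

N-position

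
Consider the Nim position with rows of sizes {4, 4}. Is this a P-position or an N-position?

P-position

Write each in binary and XOR column by column:
  100  (4)
  100  (4)
  ---
  000  (0)
The nim-sum is 0, so this is a P-position: the player to move is in a losing position under optimal play.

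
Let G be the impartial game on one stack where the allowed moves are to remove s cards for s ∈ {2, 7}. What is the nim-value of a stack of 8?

Compute g(0), g(1), … for moves {2, 7}:
g(0) = mex{} = 0
g(1) = mex{} = 0
g(2) = mex{0} = 1
g(3) = mex{0} = 1
g(4) = mex{1} = 0
g(5) = mex{1} = 0
g(6) = mex{0} = 1
g(7) = mex{0} = 1
g(8) = mex{0,1} = 2
So g(8) = 2.

2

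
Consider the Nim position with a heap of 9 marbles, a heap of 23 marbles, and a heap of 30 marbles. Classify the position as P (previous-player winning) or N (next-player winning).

P-position

Compute the nim-sum pairwise:
9 ^ 23 = 30
30 ^ 30 = 0
The nim-sum is 0, so this is a P-position: the player to move is in a losing position under optimal play.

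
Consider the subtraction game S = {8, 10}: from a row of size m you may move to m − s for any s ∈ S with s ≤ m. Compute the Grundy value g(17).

Build the Grundy sequence with g(k) = mex{g(k−s) : s ∈ {8, 10}, s ≤ k}:
k:     0  1  2  3  4  5  6  7  8  9 10 11 12 13 14 15 16 17
g(k):  0  0  0  0  0  0  0  0  1  1  1  1  1  1  1  1  2  2
So g(17) = 2.

2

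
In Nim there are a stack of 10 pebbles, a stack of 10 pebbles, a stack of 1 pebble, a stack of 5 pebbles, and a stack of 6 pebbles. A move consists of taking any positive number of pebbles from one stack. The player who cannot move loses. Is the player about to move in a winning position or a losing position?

Bitwise XOR of the heap sizes:
  1010  (10)
  1010  (10)
  0001  (1)
  0101  (5)
  0110  (6)
  ----
  0010  (2)
The nim-sum is 2 ≠ 0, so this is an N-position: the player to move can win.

Winning position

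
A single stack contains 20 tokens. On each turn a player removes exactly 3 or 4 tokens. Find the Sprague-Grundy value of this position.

2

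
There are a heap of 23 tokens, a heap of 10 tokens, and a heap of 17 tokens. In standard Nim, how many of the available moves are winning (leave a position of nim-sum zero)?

1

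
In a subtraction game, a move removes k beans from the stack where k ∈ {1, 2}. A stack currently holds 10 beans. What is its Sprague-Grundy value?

1

Build the Grundy sequence with g(k) = mex{g(k−s) : s ∈ {1, 2}, s ≤ k}:
k:     0  1  2  3  4  5  6  7  8  9 10
g(k):  0  1  2  0  1  2  0  1  2  0  1
So g(10) = 1.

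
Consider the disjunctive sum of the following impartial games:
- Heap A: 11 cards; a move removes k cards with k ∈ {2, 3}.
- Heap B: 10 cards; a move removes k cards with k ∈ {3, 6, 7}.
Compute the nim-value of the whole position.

0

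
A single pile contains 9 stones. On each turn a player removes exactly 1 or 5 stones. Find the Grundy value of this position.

1

Grundy values for subtraction set {1, 5}:
g(0) = mex{} = 0
g(1) = mex{0} = 1
g(2) = mex{1} = 0
g(3) = mex{0} = 1
g(4) = mex{1} = 0
g(5) = mex{0} = 1
g(6) = mex{1} = 0
g(7) = mex{0} = 1
g(8) = mex{1} = 0
g(9) = mex{0} = 1
So g(9) = 1.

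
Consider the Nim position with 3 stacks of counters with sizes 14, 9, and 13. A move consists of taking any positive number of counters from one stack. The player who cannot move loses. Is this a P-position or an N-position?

N-position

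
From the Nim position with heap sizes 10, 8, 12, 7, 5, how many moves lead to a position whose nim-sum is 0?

3

Nim-sum: 10 ^ 8 ^ 12 ^ 7 ^ 5 = 12.
The overall nim-sum is X = 12. A heap of size p has a winning move iff p XOR X < p (reduce it to p XOR X).
  10: 10 XOR 12 = 6 < 10 — winning move (to 6).
  8: 8 XOR 12 = 4 < 8 — winning move (to 4).
  12: 12 XOR 12 = 0 < 12 — winning move (to 0).
  7: 7 XOR 12 = 11 ≥ 7 — no move.
  5: 5 XOR 12 = 9 ≥ 5 — no move.
That gives 3 winning moves.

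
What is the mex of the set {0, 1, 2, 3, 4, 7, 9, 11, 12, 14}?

The values 0, 1, 2, 3, 4 are all present; 5 is the first non-negative integer missing from the set.

5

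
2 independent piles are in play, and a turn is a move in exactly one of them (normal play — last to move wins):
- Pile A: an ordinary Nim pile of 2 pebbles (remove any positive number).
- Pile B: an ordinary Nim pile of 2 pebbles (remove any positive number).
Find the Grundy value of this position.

Pile A is a plain Nim pile of size 2, so its Grundy value is 2.
Pile B is a plain Nim pile of size 2, so its Grundy value is 2.
By the Sprague-Grundy theorem, the Grundy value of a sum of independent games is the XOR of the component values.
Combined value = 2 ⊕ 2 = 0.

0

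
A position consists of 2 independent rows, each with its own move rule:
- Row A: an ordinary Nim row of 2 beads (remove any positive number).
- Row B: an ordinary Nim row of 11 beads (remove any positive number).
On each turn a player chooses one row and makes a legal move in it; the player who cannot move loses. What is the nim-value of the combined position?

Row A is a plain Nim row of size 2, so its Grundy value is 2.
Row B is a plain Nim row of size 11, so its Grundy value is 11.
The value of a disjunctive sum is the nim-sum of the parts.
Combined value = 2 ⊕ 11 = 9.

9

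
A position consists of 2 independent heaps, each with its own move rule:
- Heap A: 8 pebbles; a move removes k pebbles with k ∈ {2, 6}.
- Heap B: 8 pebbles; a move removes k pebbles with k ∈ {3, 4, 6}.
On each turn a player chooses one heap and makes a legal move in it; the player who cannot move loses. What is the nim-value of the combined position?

Build the Grundy sequence for heap A with g(k) = mex{g(k−s) : s ∈ {2, 6}, s ≤ k}:
g(0) = mex{} = 0
g(1) = mex{} = 0
g(2) = mex{0} = 1
g(3) = mex{0} = 1
g(4) = mex{1} = 0
g(5) = mex{1} = 0
g(6) = mex{0} = 1
g(7) = mex{0} = 1
g(8) = mex{1} = 0
So g(8) = 0.
Build the Grundy sequence for heap B with g(k) = mex{g(k−s) : s ∈ {3, 4, 6}, s ≤ k}:
g(0) = mex{} = 0
g(1) = mex{} = 0
g(2) = mex{} = 0
g(3) = mex{0} = 1
g(4) = mex{0} = 1
g(5) = mex{0} = 1
g(6) = mex{0,1} = 2
g(7) = mex{0,1} = 2
g(8) = mex{0,1} = 2
So g(8) = 2.
The value of a disjunctive sum is the nim-sum of the parts.
Combined value = 0 ⊕ 2 = 2.

2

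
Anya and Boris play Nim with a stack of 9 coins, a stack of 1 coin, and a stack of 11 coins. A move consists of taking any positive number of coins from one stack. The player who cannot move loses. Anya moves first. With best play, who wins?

Nim-sum: 9 XOR 1 XOR 11 = 3.
The nim-sum is 3 ≠ 0, so this is an N-position: the player to move can win; Anya has a winning move.

Anya wins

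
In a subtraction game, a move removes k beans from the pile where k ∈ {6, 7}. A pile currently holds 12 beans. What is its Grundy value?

2

Grundy values for subtraction set {6, 7}:
k:     0  1  2  3  4  5  6  7  8  9 10 11 12
g(k):  0  0  0  0  0  0  1  1  1  1  1  1  2
So g(12) = 2.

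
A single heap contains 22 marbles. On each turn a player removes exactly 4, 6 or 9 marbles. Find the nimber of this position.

2

Compute g(0), g(1), … for moves {4, 6, 9}:
k:     0  1  2  3  4  5  6  7  8  9 10 11 12 13 14 15 16 17 18 19 20 21 22
g(k):  0  0  0  0  1  1  1  1  2  2  2  2  3  0  0  0  0  1  1  1  1  2  2
So g(22) = 2.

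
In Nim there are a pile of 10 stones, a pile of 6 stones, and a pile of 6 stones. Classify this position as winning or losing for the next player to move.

Winning position

In binary:
  1010  (10)
  0110  (6)
  0110  (6)
  ----
  1010  (10)
The nim-sum is 10 ≠ 0, so this is an N-position: the player to move can win.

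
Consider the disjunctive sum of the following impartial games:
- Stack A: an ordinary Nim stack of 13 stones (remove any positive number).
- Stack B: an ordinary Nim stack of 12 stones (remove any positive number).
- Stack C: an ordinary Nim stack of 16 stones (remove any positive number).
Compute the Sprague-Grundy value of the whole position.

17

Stack A is a plain Nim stack of size 13, so its Grundy value is 13.
Stack B is a plain Nim stack of size 12, so its Grundy value is 12.
Stack C is a plain Nim stack of size 16, so its Grundy value is 16.
By the Sprague-Grundy theorem, the Grundy value of a sum of independent games is the XOR of the component values.
Combined value = 13 XOR 12 XOR 16 = 17.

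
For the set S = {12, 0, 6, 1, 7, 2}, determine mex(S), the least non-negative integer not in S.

3

The values 0, 1, 2 are all present; 3 is the first non-negative integer missing from the set.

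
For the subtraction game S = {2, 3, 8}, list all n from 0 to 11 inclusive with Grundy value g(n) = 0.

Grundy values for subtraction set {2, 3, 8}:
k:     0  1  2  3  4  5  6  7  8  9 10 11
g(k):  0  0  1  1  2  0  0  1  1  2  0  0
The P-positions (g = 0) in 0..11 are 0, 1, 5, 6, 10, 11.

0, 1, 5, 6, 10, 11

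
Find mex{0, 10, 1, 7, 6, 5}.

The values 0, 1 are all present; 2 is the first non-negative integer missing from the set.

2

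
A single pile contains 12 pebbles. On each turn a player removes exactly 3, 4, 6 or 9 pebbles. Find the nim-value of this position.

0

Compute g(0), g(1), … for moves {3, 4, 6, 9}:
g(0) = mex{} = 0
g(1) = mex{} = 0
g(2) = mex{} = 0
g(3) = mex{0} = 1
g(4) = mex{0} = 1
g(5) = mex{0} = 1
g(6) = mex{0,1} = 2
g(7) = mex{0,1} = 2
g(8) = mex{0,1} = 2
g(9) = mex{0,1,2} = 3
g(10) = mex{0,1,2} = 3
g(11) = mex{0,1,2} = 3
g(12) = mex{1,2,3} = 0
So g(12) = 0.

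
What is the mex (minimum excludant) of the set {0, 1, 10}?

2

The values 0, 1 are all present; 2 is the first non-negative integer missing from the set.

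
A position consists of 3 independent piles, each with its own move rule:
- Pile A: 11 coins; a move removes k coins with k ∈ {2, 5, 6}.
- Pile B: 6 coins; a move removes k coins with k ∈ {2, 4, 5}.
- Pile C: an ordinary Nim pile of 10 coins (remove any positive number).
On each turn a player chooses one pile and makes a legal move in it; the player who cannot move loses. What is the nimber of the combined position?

9

For pile A, compute g(0), g(1), … with moves {2, 5, 6}:
k:     0  1  2  3  4  5  6  7  8  9 10 11
g(k):  0  0  1  1  0  2  1  3  0  2  1  0
So g(11) = 0.
Grundy values for pile B (subtraction set {2, 4, 5}):
k:     0  1  2  3  4  5  6
g(k):  0  0  1  1  2  2  3
So g(6) = 3.
Pile C is a plain Nim pile of size 10, so its Grundy value is 10.
The value of a disjunctive sum is the nim-sum of the parts.
Combined value = 0 ⊕ 3 ⊕ 10 = 9.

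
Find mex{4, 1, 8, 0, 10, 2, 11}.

3

The values 0, 1, 2 are all present; 3 is the first non-negative integer missing from the set.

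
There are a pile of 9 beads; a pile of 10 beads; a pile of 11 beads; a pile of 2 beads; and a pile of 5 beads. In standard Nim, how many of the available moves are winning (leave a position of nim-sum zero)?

3

In binary:
  1001  (9)
  1010  (10)
  1011  (11)
  0010  (2)
  0101  (5)
  ----
  1111  (15)
The overall nim-sum is X = 15. A pile of size p has a winning move iff p XOR X < p (reduce it to p XOR X).
  9: 9 XOR 15 = 6 < 9 — winning move (to 6).
  10: 10 XOR 15 = 5 < 10 — winning move (to 5).
  11: 11 XOR 15 = 4 < 11 — winning move (to 4).
  2: 2 XOR 15 = 13 ≥ 2 — no move.
  5: 5 XOR 15 = 10 ≥ 5 — no move.
That gives 3 winning moves.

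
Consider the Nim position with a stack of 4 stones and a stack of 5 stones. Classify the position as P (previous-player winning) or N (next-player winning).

N-position

Compute the nim-sum pairwise:
4 ⊕ 5 = 1
The nim-sum is 1 ≠ 0, so this is an N-position: the player to move can win.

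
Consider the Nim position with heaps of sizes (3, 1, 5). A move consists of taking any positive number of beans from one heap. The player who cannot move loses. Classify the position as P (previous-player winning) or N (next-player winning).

Compute the nim-sum pairwise:
3 XOR 1 = 2
2 XOR 5 = 7
The nim-sum is 7 ≠ 0, so this is an N-position: the player to move can win.

N-position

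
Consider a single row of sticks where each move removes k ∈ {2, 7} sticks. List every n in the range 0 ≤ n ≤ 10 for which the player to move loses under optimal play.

Build the Grundy sequence with g(k) = mex{g(k−s) : s ∈ {2, 7}, s ≤ k}:
g(0) = mex{} = 0
g(1) = mex{} = 0
g(2) = mex{0} = 1
g(3) = mex{0} = 1
g(4) = mex{1} = 0
g(5) = mex{1} = 0
g(6) = mex{0} = 1
g(7) = mex{0} = 1
g(8) = mex{0,1} = 2
g(9) = mex{1} = 0
g(10) = mex{1,2} = 0
The P-positions (g = 0) in 0..10 are 0, 1, 4, 5, 9, 10.

0, 1, 4, 5, 9, 10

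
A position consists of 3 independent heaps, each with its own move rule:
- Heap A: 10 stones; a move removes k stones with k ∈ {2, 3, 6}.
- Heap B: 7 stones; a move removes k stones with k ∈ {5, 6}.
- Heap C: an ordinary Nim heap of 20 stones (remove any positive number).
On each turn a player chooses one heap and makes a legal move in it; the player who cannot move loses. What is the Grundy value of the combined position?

Build the Grundy sequence for heap A with g(k) = mex{g(k−s) : s ∈ {2, 3, 6}, s ≤ k}:
g(0) = mex{} = 0
g(1) = mex{} = 0
g(2) = mex{0} = 1
g(3) = mex{0} = 1
g(4) = mex{0,1} = 2
g(5) = mex{1} = 0
g(6) = mex{0,1,2} = 3
g(7) = mex{0,2} = 1
g(8) = mex{0,1,3} = 2
g(9) = mex{1,3} = 0
g(10) = mex{1,2} = 0
So g(10) = 0.
For heap B, compute g(0), g(1), … with moves {5, 6}:
g(0) = mex{} = 0
g(1) = mex{} = 0
g(2) = mex{} = 0
g(3) = mex{} = 0
g(4) = mex{} = 0
g(5) = mex{0} = 1
g(6) = mex{0} = 1
g(7) = mex{0} = 1
So g(7) = 1.
Heap C is a plain Nim heap of size 20, so its Grundy value is 20.
By the Sprague-Grundy theorem, the Grundy value of a sum of independent games is the XOR of the component values.
Combined value = 0 ⊕ 1 ⊕ 20 = 21.

21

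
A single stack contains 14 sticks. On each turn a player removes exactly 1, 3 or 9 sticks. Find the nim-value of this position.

Compute g(0), g(1), … for moves {1, 3, 9}:
k:     0  1  2  3  4  5  6  7  8  9 10 11 12 13 14
g(k):  0  1  0  1  0  1  0  1  0  1  0  1  0  1  0
So g(14) = 0.

0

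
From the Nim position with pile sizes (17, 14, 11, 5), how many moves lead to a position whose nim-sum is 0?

Write each in binary and XOR column by column:
  10001  (17)
  01110  (14)
  01011  (11)
  00101  (5)
  -----
  10001  (17)
The overall nim-sum is X = 17. A pile of size p has a winning move iff p XOR X < p (reduce it to p XOR X).
  17: 17 XOR 17 = 0 < 17 — winning move (to 0).
  14: 14 XOR 17 = 31 ≥ 14 — no move.
  11: 11 XOR 17 = 26 ≥ 11 — no move.
  5: 5 XOR 17 = 20 ≥ 5 — no move.
That gives 1 winning move.

1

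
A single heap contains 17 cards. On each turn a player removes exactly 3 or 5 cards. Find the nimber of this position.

0

Build the Grundy sequence with g(k) = mex{g(k−s) : s ∈ {3, 5}, s ≤ k}:
k:     0  1  2  3  4  5  6  7  8  9 10 11 12 13 14 15 16 17
g(k):  0  0  0  1  1  1  2  2  0  0  0  1  1  1  2  2  0  0
So g(17) = 0.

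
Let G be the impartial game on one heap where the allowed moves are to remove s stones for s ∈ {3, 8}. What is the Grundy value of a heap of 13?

Build the Grundy sequence with g(k) = mex{g(k−s) : s ∈ {3, 8}, s ≤ k}:
k:     0  1  2  3  4  5  6  7  8  9 10 11 12 13
g(k):  0  0  0  1  1  1  0  0  2  1  1  0  0  0
So g(13) = 0.

0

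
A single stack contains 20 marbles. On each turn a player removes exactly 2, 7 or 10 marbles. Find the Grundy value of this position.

1

Build the Grundy sequence with g(k) = mex{g(k−s) : s ∈ {2, 7, 10}, s ≤ k}:
k:     0  1  2  3  4  5  6  7  8  9 10 11 12 13 14 15 16 17 18 19 20
g(k):  0  0  1  1  0  0  1  1  2  0  3  1  2  0  3  1  2  0  0  1  1
So g(20) = 1.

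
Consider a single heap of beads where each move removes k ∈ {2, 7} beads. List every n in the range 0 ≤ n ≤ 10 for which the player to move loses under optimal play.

0, 1, 4, 5, 9, 10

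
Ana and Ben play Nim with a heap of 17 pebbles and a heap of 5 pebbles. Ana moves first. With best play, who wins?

Nim-sum: 17 ⊕ 5 = 20.
The nim-sum is 20 ≠ 0, so this is an N-position: the player to move can win; Ana has a winning move.

Ana wins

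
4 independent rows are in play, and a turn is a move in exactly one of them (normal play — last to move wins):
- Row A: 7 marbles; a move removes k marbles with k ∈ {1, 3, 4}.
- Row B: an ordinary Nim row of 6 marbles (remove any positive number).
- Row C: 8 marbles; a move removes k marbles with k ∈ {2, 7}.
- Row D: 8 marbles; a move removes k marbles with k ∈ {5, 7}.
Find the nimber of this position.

Build the Grundy sequence for row A with g(k) = mex{g(k−s) : s ∈ {1, 3, 4}, s ≤ k}:
g(0) = mex{} = 0
g(1) = mex{0} = 1
g(2) = mex{1} = 0
g(3) = mex{0} = 1
g(4) = mex{0,1} = 2
g(5) = mex{0,1,2} = 3
g(6) = mex{0,1,3} = 2
g(7) = mex{1,2} = 0
So g(7) = 0.
Row B is a plain Nim row of size 6, so its Grundy value is 6.
Build the Grundy sequence for row C with g(k) = mex{g(k−s) : s ∈ {2, 7}, s ≤ k}:
k:     0  1  2  3  4  5  6  7  8
g(k):  0  0  1  1  0  0  1  1  2
So g(8) = 2.
Build the Grundy sequence for row D with g(k) = mex{g(k−s) : s ∈ {5, 7}, s ≤ k}:
k:     0  1  2  3  4  5  6  7  8
g(k):  0  0  0  0  0  1  1  1  1
So g(8) = 1.
By the Sprague-Grundy theorem, the Grundy value of a sum of independent games is the XOR of the component values.
Combined value = 0 XOR 6 XOR 2 XOR 1 = 5.

5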